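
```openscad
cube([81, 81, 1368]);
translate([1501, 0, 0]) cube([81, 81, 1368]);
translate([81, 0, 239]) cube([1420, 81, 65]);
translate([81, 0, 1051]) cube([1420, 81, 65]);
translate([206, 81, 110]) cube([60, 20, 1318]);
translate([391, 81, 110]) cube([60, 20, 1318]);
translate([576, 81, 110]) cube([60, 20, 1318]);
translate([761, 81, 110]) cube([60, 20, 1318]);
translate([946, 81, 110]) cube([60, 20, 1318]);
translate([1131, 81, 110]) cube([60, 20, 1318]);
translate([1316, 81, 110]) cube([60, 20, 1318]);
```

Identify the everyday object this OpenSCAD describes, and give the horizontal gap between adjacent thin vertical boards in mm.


A fence section. The picket gap is 125 mm.

Two posts, two rails, 7 pickets — a fence section. Span 1420 mm holds 7 pickets of 60 mm with 8 equal gaps: ⌊(1420 − 7·60) / 8⌋ = 125 mm.


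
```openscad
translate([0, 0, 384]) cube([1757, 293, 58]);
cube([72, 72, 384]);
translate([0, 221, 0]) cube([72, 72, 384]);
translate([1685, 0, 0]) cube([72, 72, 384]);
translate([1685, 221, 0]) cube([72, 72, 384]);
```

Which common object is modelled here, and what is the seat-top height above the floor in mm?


A bench. The seat-top height is 442 mm.

A long slab on four corner posts — a bench. The slab sits at z = 384 with thickness 58, so the top is 384 + 58 = 442 mm.


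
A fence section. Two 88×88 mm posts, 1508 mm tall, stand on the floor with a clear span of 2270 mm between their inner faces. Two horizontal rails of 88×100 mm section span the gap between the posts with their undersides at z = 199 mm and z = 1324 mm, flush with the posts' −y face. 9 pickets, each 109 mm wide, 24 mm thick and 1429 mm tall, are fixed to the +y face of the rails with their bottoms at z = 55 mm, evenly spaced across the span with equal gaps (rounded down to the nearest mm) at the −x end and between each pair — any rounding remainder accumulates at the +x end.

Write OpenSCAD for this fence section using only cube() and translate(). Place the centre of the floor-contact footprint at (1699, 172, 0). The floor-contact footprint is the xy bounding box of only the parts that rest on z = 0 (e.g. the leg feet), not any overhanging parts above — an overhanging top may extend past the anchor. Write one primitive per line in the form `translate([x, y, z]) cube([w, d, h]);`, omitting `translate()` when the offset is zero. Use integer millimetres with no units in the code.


translate([476, 128, 0]) cube([88, 88, 1508]);
translate([2834, 128, 0]) cube([88, 88, 1508]);
translate([564, 128, 199]) cube([2270, 88, 100]);
translate([564, 128, 1324]) cube([2270, 88, 100]);
translate([692, 216, 55]) cube([109, 24, 1429]);
translate([929, 216, 55]) cube([109, 24, 1429]);
translate([1166, 216, 55]) cube([109, 24, 1429]);
translate([1403, 216, 55]) cube([109, 24, 1429]);
translate([1640, 216, 55]) cube([109, 24, 1429]);
translate([1877, 216, 55]) cube([109, 24, 1429]);
translate([2114, 216, 55]) cube([109, 24, 1429]);
translate([2351, 216, 55]) cube([109, 24, 1429]);
translate([2588, 216, 55]) cube([109, 24, 1429]);


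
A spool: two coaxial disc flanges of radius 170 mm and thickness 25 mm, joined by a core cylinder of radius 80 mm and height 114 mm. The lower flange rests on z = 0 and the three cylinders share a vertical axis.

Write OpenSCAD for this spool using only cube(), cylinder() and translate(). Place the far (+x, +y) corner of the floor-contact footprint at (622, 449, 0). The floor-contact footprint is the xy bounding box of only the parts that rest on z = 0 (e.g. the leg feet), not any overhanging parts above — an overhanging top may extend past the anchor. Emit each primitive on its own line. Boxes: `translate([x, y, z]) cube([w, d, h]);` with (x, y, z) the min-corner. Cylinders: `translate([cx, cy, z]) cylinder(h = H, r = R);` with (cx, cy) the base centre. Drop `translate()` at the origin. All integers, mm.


translate([452, 279, 0]) cylinder(h = 25, r = 170);
translate([452, 279, 25]) cylinder(h = 114, r = 80);
translate([452, 279, 139]) cylinder(h = 25, r = 170);


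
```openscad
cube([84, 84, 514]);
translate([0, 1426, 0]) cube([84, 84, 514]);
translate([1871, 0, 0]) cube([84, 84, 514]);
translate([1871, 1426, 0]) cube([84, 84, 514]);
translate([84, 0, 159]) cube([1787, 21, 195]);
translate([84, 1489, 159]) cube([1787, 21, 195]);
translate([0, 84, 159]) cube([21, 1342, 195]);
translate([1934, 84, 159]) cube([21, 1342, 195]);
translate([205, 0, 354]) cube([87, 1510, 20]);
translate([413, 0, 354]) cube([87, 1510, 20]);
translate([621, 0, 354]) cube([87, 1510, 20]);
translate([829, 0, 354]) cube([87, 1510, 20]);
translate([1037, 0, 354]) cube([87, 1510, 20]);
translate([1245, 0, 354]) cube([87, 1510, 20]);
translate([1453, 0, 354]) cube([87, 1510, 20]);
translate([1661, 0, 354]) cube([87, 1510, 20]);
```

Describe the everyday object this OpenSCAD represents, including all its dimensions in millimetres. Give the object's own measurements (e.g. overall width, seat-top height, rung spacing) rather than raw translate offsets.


A bed frame 1955 mm long (x) by 1510 mm wide (y). Four 84×84 mm corner posts, 514 mm tall, at the corners of the footprint. Four rails of 21 mm thickness and 195 mm height run between adjacent posts with their undersides at z = 159 mm, their outer faces flush with the outside of the frame (the two x-running rails run between the posts' inner faces; the two y-running rails run between the posts' inner faces). 8 slats, each 87 mm wide (x) and 20 mm thick, lie across the top of the two x-running rails, running the full 1510 mm width of the frame in y; along x they sit between the end posts with a 121 mm gap after the −x posts and between neighbouring slats, leaving 123 mm before the +x posts.


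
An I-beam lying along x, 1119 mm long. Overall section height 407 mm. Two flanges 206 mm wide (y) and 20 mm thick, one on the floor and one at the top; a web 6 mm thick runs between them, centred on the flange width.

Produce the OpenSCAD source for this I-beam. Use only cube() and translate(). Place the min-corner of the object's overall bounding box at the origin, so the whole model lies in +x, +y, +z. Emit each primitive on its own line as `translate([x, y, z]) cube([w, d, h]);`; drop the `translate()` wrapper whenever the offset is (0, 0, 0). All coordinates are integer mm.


cube([1119, 206, 20]);
translate([0, 100, 20]) cube([1119, 6, 367]);
translate([0, 0, 387]) cube([1119, 206, 20]);


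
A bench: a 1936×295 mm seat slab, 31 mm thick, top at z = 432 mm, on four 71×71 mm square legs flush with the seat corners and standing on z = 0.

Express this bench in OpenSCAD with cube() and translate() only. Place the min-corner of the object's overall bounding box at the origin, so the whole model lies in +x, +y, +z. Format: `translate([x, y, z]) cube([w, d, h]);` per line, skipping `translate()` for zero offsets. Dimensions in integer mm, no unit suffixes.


translate([0, 0, 401]) cube([1936, 295, 31]);
cube([71, 71, 401]);
translate([0, 224, 0]) cube([71, 71, 401]);
translate([1865, 0, 0]) cube([71, 71, 401]);
translate([1865, 224, 0]) cube([71, 71, 401]);


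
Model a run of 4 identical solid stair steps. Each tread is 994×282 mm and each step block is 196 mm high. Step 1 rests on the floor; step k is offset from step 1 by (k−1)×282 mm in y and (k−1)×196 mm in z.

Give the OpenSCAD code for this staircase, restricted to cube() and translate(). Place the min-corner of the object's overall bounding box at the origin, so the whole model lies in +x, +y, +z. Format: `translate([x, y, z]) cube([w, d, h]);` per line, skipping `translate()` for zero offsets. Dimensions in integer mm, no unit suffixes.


cube([994, 282, 196]);
translate([0, 282, 196]) cube([994, 282, 196]);
translate([0, 564, 392]) cube([994, 282, 196]);
translate([0, 846, 588]) cube([994, 282, 196]);


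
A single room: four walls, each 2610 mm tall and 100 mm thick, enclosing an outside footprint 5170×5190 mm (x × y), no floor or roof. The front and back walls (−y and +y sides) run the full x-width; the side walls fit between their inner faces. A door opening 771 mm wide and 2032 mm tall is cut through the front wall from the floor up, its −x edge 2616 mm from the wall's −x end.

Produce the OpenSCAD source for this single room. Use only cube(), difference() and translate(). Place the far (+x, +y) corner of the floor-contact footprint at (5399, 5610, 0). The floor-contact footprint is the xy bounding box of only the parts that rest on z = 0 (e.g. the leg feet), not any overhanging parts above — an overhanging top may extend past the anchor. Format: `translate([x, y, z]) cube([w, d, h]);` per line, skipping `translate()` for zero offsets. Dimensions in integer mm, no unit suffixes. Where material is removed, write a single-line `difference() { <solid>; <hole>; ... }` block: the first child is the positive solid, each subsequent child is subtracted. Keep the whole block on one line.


difference() { translate([229, 420, 0]) cube([5170, 100, 2610]); translate([2845, 420, 0]) cube([771, 100, 2032]); }
translate([229, 5510, 0]) cube([5170, 100, 2610]);
translate([229, 520, 0]) cube([100, 4990, 2610]);
translate([5299, 520, 0]) cube([100, 4990, 2610]);


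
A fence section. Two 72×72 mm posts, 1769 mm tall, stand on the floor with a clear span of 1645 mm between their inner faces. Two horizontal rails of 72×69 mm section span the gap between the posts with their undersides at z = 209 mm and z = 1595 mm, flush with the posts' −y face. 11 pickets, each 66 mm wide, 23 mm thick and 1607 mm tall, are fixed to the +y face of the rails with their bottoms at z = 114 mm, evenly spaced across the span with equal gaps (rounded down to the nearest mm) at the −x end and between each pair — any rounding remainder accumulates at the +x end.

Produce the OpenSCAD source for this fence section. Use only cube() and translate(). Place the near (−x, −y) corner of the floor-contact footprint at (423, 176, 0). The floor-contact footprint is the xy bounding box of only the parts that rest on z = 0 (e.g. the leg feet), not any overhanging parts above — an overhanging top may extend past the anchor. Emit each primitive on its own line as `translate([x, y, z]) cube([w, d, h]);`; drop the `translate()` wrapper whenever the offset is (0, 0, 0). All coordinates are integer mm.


translate([423, 176, 0]) cube([72, 72, 1769]);
translate([2140, 176, 0]) cube([72, 72, 1769]);
translate([495, 176, 209]) cube([1645, 72, 69]);
translate([495, 176, 1595]) cube([1645, 72, 69]);
translate([571, 248, 114]) cube([66, 23, 1607]);
translate([713, 248, 114]) cube([66, 23, 1607]);
translate([855, 248, 114]) cube([66, 23, 1607]);
translate([997, 248, 114]) cube([66, 23, 1607]);
translate([1139, 248, 114]) cube([66, 23, 1607]);
translate([1281, 248, 114]) cube([66, 23, 1607]);
translate([1423, 248, 114]) cube([66, 23, 1607]);
translate([1565, 248, 114]) cube([66, 23, 1607]);
translate([1707, 248, 114]) cube([66, 23, 1607]);
translate([1849, 248, 114]) cube([66, 23, 1607]);
translate([1991, 248, 114]) cube([66, 23, 1607]);


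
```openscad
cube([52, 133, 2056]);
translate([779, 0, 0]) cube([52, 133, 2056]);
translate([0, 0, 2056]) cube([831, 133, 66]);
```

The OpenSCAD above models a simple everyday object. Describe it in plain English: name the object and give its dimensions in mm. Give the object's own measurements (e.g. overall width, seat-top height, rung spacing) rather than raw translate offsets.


A door frame. The clear opening is 727 mm wide and 2056 mm high. Two 52 mm wide jambs, 133 mm deep, stand either side of the opening from the floor to the top of the opening. A 66 mm thick head sits across the top of both jambs, spanning the full outside width of the frame.


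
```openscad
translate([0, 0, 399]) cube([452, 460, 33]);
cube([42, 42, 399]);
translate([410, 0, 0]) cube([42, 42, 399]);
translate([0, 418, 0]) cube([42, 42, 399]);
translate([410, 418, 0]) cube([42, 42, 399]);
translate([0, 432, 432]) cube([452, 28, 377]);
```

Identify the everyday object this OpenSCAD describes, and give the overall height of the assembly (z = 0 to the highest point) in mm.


A chair. The overall height is 809 mm.

A slab on four corner posts with a tall panel at the back — a chair. The seat slab sits at z = 399 with thickness 33, and the 377 mm backrest starts at the seat top, so the overall height is 399 + 33 + 377 = 809 mm.


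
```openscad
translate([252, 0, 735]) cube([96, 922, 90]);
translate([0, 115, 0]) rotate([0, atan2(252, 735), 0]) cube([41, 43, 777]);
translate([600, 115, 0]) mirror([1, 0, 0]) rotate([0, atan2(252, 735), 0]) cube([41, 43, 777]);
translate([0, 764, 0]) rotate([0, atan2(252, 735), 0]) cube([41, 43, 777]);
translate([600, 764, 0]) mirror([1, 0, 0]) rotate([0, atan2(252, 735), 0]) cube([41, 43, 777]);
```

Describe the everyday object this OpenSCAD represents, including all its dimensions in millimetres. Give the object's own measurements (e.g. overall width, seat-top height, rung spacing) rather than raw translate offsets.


A sawhorse. A 96×922×90 mm beam (x, y, z) sits on two A-frame leg pairs. Each pair is two raked legs of 41×43 mm section (43 mm along y) splaying symmetrically in x. Each leg rises 735 mm vertically over 252 mm of horizontal reach and is 777 mm long along its own axis. Every leg's outer bottom edge rests on the floor and its outer top edge meets a bottom edge of the beam — the left legs (tilting toward +x) meet the beam's −x bottom edge, the right legs (their mirror images, tilting toward −x) meet its +x bottom edge — so the leg tops tuck under the beam, the beam's underside is 735 mm above the floor, and the feet are 600 mm apart outside-to-outside with the beam centred between them. The two leg pairs are set in 115 mm from either end of the beam.


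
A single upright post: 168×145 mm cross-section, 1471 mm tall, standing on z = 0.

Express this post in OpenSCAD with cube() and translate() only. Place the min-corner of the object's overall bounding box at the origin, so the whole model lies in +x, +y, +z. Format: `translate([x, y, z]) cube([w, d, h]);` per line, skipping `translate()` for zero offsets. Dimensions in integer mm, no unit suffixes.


cube([168, 145, 1471]);


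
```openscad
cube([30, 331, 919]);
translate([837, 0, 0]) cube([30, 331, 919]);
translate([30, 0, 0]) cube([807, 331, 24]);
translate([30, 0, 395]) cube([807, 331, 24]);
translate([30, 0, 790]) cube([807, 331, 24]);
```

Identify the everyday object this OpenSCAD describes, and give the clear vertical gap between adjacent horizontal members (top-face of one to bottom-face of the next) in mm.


A bookshelf. The clear shelf gap is 371 mm.

Two tall side panels with 3 horizontal boards between them — a bookshelf. The first two shelf undersides are at z = 0 and z = 395; with shelf thickness 24, the clear gap is 395 − 0 − 24 = 371 mm.


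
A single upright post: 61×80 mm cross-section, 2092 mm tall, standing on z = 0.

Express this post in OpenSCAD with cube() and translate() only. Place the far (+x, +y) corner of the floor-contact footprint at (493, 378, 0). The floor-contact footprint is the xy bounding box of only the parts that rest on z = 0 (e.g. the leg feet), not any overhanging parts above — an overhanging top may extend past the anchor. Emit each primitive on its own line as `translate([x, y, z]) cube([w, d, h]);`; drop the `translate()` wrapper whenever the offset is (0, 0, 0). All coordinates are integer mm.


translate([432, 298, 0]) cube([61, 80, 2092]);


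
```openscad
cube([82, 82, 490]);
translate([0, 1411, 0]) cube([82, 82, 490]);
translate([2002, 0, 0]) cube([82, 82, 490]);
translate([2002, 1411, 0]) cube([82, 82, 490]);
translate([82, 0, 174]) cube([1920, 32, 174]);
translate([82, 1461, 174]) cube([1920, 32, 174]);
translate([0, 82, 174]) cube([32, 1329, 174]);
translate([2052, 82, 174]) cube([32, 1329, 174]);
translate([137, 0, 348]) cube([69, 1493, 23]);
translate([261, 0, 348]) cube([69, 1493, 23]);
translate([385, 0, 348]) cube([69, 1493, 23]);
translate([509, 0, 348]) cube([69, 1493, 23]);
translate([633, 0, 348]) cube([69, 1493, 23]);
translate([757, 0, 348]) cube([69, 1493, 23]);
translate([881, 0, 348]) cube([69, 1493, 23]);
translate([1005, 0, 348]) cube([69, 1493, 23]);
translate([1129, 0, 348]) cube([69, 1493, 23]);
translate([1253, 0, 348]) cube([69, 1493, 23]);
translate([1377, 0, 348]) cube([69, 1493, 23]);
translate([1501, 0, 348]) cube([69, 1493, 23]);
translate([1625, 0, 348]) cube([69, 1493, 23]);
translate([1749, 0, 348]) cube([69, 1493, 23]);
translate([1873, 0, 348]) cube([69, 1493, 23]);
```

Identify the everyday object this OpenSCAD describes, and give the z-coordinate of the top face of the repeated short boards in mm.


A bed frame. The slat-top height is 371 mm.

Four posts, four rails, and a row of slats — a bed frame. Slats sit on the rails at z = 174 + 174 = 348; with slat thickness 23, the top is 371 mm.


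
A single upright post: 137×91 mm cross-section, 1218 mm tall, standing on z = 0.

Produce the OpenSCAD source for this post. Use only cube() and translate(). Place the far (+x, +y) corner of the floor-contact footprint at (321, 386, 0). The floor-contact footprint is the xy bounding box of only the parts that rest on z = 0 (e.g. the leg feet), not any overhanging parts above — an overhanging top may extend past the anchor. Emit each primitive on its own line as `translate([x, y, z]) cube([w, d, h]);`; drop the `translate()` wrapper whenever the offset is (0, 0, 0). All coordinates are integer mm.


translate([184, 295, 0]) cube([137, 91, 1218]);


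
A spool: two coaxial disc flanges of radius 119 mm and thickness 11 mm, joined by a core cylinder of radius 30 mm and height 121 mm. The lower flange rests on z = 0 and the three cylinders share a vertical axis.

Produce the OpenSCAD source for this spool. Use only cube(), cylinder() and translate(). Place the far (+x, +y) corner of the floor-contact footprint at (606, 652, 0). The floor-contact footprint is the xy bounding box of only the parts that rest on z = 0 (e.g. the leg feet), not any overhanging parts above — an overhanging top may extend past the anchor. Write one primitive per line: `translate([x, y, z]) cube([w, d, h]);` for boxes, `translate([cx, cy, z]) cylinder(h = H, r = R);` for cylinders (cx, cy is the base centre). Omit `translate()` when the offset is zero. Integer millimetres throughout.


translate([487, 533, 0]) cylinder(h = 11, r = 119);
translate([487, 533, 11]) cylinder(h = 121, r = 30);
translate([487, 533, 132]) cylinder(h = 11, r = 119);


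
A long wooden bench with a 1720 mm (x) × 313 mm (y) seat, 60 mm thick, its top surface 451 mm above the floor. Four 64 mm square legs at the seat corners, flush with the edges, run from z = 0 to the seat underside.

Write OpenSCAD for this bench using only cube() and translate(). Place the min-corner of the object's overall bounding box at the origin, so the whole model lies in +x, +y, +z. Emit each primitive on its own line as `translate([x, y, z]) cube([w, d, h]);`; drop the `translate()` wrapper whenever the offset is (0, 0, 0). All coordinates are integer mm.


// leg_h = 451 − 60 = 391
translate([0, 0, 391]) cube([1720, 313, 60]);
cube([64, 64, 391]);
translate([0, 249, 0]) cube([64, 64, 391]);
translate([1656, 0, 0]) cube([64, 64, 391]);
translate([1656, 249, 0]) cube([64, 64, 391]);


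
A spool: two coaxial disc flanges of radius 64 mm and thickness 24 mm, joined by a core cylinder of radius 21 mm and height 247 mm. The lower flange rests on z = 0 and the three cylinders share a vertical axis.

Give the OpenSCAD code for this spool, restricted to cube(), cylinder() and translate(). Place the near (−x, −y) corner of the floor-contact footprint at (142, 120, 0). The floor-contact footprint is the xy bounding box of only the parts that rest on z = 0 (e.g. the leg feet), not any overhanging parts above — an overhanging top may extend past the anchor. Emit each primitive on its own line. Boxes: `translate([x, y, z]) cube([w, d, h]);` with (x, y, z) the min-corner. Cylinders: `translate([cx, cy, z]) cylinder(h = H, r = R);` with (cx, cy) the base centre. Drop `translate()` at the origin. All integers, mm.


translate([206, 184, 0]) cylinder(h = 24, r = 64);
translate([206, 184, 24]) cylinder(h = 247, r = 21);
translate([206, 184, 271]) cylinder(h = 24, r = 64);


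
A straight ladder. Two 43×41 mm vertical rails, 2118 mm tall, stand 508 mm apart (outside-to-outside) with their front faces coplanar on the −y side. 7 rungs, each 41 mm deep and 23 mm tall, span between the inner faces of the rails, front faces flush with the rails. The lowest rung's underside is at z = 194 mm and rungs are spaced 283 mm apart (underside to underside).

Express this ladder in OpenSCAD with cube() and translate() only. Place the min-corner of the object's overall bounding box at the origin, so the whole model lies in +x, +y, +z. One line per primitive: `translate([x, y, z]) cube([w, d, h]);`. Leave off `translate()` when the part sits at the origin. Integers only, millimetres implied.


cube([43, 41, 2118]);
translate([465, 0, 0]) cube([43, 41, 2118]);
translate([43, 0, 194]) cube([422, 41, 23]);
translate([43, 0, 477]) cube([422, 41, 23]);
translate([43, 0, 760]) cube([422, 41, 23]);
translate([43, 0, 1043]) cube([422, 41, 23]);
translate([43, 0, 1326]) cube([422, 41, 23]);
translate([43, 0, 1609]) cube([422, 41, 23]);
translate([43, 0, 1892]) cube([422, 41, 23]);


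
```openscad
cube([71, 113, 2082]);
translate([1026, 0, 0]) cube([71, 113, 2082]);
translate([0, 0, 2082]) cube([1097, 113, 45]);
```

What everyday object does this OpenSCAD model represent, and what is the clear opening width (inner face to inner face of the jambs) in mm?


A door frame. The clear opening width is 955 mm.

Two 2082 mm tall posts with a header on top — a door frame. The left jamb is 71 mm wide at x = 0; the right jamb starts at x = 1026. The clear opening is 1026 − 71 = 955 mm.


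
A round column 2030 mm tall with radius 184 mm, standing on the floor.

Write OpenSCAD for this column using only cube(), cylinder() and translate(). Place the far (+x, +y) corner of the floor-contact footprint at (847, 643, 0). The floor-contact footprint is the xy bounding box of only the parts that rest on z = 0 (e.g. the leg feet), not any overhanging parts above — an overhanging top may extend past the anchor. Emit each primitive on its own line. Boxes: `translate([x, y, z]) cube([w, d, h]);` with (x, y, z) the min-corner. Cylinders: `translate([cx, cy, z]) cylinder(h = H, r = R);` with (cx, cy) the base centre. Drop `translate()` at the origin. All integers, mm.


translate([663, 459, 0]) cylinder(h = 2030, r = 184);


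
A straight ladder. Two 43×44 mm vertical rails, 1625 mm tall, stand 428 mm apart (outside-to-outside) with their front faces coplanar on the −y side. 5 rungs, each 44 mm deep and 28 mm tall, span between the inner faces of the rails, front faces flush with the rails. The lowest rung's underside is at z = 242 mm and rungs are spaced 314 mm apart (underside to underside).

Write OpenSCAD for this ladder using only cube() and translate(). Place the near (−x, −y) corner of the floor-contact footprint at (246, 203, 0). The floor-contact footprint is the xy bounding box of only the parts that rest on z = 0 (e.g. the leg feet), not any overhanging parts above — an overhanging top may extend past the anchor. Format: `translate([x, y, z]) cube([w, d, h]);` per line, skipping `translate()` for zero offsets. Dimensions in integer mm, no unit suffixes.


translate([246, 203, 0]) cube([43, 44, 1625]);
translate([631, 203, 0]) cube([43, 44, 1625]);
translate([289, 203, 242]) cube([342, 44, 28]);
translate([289, 203, 556]) cube([342, 44, 28]);
translate([289, 203, 870]) cube([342, 44, 28]);
translate([289, 203, 1184]) cube([342, 44, 28]);
translate([289, 203, 1498]) cube([342, 44, 28]);


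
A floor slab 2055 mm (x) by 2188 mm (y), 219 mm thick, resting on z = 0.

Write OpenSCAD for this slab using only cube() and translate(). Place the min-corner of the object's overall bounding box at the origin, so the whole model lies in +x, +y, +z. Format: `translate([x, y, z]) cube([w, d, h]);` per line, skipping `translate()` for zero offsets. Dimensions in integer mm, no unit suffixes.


cube([2055, 2188, 219]);


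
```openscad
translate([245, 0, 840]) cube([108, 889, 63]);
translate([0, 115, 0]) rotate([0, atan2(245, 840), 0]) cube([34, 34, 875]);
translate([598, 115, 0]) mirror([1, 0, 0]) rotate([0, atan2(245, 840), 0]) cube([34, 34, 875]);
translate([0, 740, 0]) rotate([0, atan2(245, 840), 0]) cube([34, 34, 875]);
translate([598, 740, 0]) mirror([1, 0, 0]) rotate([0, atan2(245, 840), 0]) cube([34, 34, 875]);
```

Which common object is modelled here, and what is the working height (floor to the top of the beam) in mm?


A sawhorse. The overall height is 903 mm.

A beam across two mirrored pairs of raked legs — a sawhorse. The beam's underside is at z = 840 (matching the legs' vertical rise in atan2(245, 840)) and the beam is 63 mm tall, so its top is at 840 + 63 = 903 mm. The raked legs top out at the beam's underside, so that is the highest point.


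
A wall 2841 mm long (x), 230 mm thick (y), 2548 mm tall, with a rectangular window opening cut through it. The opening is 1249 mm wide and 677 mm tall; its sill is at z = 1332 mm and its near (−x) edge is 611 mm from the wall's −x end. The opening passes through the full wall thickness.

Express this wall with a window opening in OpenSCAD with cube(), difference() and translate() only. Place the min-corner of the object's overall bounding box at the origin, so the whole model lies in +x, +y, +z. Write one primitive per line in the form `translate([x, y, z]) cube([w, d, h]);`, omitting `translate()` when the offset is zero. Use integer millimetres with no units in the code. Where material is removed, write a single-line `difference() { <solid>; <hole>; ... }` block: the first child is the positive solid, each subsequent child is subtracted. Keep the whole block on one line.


difference() { cube([2841, 230, 2548]); translate([611, 0, 1332]) cube([1249, 230, 677]); }


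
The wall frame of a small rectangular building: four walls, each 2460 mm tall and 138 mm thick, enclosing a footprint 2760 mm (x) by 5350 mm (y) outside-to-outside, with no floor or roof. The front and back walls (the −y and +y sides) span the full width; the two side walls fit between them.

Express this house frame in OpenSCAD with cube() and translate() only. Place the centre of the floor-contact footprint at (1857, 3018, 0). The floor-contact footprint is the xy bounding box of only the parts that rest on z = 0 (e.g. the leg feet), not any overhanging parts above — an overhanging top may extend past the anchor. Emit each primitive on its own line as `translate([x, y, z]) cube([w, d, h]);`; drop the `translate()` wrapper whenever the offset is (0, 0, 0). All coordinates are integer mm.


translate([477, 343, 0]) cube([2760, 138, 2460]);
translate([477, 5555, 0]) cube([2760, 138, 2460]);
translate([477, 481, 0]) cube([138, 5074, 2460]);
translate([3099, 481, 0]) cube([138, 5074, 2460]);


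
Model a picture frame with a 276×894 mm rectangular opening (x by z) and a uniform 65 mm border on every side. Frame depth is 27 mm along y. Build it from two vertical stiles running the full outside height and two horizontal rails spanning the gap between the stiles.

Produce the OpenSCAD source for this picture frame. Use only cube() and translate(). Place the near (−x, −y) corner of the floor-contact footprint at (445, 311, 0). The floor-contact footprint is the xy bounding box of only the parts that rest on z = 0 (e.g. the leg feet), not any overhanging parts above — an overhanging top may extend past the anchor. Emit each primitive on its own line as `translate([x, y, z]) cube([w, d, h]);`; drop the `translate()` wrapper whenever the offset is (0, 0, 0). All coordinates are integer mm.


translate([445, 311, 0]) cube([65, 27, 1024]);
translate([786, 311, 0]) cube([65, 27, 1024]);
translate([510, 311, 0]) cube([276, 27, 65]);
translate([510, 311, 959]) cube([276, 27, 65]);


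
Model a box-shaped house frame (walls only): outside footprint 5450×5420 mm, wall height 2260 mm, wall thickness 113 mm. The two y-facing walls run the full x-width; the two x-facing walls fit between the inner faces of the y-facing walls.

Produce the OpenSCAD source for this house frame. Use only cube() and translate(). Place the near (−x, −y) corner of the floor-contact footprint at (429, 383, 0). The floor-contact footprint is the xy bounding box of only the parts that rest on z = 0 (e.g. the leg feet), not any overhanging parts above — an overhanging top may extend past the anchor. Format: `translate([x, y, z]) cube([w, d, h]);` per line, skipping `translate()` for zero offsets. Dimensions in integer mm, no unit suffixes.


translate([429, 383, 0]) cube([5450, 113, 2260]);
translate([429, 5690, 0]) cube([5450, 113, 2260]);
translate([429, 496, 0]) cube([113, 5194, 2260]);
translate([5766, 496, 0]) cube([113, 5194, 2260]);


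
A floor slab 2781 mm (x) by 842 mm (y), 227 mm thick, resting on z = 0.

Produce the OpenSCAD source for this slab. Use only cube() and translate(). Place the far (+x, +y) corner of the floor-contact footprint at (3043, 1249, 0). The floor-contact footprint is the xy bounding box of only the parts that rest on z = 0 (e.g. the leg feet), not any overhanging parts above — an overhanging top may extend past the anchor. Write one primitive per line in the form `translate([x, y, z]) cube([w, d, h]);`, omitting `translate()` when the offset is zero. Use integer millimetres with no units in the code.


translate([262, 407, 0]) cube([2781, 842, 227]);


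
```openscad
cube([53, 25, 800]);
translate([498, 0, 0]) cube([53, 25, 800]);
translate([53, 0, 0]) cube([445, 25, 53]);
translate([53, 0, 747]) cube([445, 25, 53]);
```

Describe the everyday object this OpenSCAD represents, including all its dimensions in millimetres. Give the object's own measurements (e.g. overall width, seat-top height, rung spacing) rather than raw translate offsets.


A rectangular picture frame lying in the x–z plane (depth along y). The opening is 445 mm wide (x) by 694 mm tall (z), surrounded by a border 53 mm wide on all four sides. The frame is 25 mm deep and is made of two full-height vertical stiles with two horizontal rails fitted between them.


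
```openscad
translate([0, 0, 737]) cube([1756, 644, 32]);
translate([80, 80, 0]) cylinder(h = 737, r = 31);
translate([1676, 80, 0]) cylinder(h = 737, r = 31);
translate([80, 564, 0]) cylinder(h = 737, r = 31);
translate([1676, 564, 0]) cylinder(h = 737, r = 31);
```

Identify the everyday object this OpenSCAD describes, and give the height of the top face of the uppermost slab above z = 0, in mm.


A table. The table height is 769 mm.

A 1756×644×32 slab sits at z = 737 on four Ø62 mm round legs — a table. The top surface is at 737 + 32 = 769 mm.


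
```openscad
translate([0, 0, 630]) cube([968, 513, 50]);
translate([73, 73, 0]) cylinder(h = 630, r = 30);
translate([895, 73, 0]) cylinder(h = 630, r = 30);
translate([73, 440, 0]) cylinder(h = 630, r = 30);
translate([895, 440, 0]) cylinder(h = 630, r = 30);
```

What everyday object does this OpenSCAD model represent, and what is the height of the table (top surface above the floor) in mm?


A table. The table height is 680 mm.

A 968×513×50 slab sits at z = 630 on four Ø60 mm round legs — a table. The top surface is at 630 + 50 = 680 mm.


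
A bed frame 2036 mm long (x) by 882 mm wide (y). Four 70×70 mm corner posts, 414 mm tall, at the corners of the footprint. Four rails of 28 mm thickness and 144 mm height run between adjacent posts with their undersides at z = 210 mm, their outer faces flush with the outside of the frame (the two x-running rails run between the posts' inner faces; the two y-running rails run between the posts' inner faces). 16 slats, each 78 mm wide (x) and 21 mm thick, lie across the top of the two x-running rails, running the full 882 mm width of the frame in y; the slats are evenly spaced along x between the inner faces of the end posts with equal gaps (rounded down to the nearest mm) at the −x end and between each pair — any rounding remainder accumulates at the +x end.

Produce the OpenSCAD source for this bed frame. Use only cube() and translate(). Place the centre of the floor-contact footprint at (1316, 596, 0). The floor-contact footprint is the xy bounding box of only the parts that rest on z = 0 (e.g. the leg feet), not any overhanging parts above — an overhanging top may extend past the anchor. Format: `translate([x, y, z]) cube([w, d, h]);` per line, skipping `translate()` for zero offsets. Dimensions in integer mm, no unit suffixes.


translate([298, 155, 0]) cube([70, 70, 414]);
translate([298, 967, 0]) cube([70, 70, 414]);
translate([2264, 155, 0]) cube([70, 70, 414]);
translate([2264, 967, 0]) cube([70, 70, 414]);
translate([368, 155, 210]) cube([1896, 28, 144]);
translate([368, 1009, 210]) cube([1896, 28, 144]);
translate([298, 225, 210]) cube([28, 742, 144]);
translate([2306, 225, 210]) cube([28, 742, 144]);
translate([406, 155, 354]) cube([78, 882, 21]);
translate([522, 155, 354]) cube([78, 882, 21]);
translate([638, 155, 354]) cube([78, 882, 21]);
translate([754, 155, 354]) cube([78, 882, 21]);
translate([870, 155, 354]) cube([78, 882, 21]);
translate([986, 155, 354]) cube([78, 882, 21]);
translate([1102, 155, 354]) cube([78, 882, 21]);
translate([1218, 155, 354]) cube([78, 882, 21]);
translate([1334, 155, 354]) cube([78, 882, 21]);
translate([1450, 155, 354]) cube([78, 882, 21]);
translate([1566, 155, 354]) cube([78, 882, 21]);
translate([1682, 155, 354]) cube([78, 882, 21]);
translate([1798, 155, 354]) cube([78, 882, 21]);
translate([1914, 155, 354]) cube([78, 882, 21]);
translate([2030, 155, 354]) cube([78, 882, 21]);
translate([2146, 155, 354]) cube([78, 882, 21]);


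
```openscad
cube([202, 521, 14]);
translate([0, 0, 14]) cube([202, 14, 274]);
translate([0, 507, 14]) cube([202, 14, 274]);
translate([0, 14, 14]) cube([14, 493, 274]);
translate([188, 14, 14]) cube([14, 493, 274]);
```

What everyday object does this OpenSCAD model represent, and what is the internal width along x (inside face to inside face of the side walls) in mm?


An open box. The internal width is 174 mm.

A 202×521 base slab with four walls standing on it — an open box. The base is 202 mm wide and the walls are 14 mm thick, so the internal width is 202 − 2 × 14 = 174 mm.


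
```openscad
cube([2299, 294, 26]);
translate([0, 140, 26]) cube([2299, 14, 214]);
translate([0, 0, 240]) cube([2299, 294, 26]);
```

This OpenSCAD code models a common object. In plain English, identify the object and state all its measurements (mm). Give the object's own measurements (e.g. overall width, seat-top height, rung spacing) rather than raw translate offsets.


An I-beam lying along x, 2299 mm long. Overall section height 266 mm. Two flanges 294 mm wide (y) and 26 mm thick, one on the floor and one at the top; a web 14 mm thick runs between them, centred on the flange width.


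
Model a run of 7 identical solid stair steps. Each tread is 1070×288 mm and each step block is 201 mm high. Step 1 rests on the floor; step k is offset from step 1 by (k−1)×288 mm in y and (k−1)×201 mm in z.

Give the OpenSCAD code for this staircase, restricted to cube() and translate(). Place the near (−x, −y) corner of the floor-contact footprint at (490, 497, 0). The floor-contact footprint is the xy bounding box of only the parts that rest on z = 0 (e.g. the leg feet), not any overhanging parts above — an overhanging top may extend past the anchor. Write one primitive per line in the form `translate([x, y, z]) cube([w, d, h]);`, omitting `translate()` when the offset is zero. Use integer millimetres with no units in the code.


translate([490, 497, 0]) cube([1070, 288, 201]);
translate([490, 785, 201]) cube([1070, 288, 201]);
translate([490, 1073, 402]) cube([1070, 288, 201]);
translate([490, 1361, 603]) cube([1070, 288, 201]);
translate([490, 1649, 804]) cube([1070, 288, 201]);
translate([490, 1937, 1005]) cube([1070, 288, 201]);
translate([490, 2225, 1206]) cube([1070, 288, 201]);


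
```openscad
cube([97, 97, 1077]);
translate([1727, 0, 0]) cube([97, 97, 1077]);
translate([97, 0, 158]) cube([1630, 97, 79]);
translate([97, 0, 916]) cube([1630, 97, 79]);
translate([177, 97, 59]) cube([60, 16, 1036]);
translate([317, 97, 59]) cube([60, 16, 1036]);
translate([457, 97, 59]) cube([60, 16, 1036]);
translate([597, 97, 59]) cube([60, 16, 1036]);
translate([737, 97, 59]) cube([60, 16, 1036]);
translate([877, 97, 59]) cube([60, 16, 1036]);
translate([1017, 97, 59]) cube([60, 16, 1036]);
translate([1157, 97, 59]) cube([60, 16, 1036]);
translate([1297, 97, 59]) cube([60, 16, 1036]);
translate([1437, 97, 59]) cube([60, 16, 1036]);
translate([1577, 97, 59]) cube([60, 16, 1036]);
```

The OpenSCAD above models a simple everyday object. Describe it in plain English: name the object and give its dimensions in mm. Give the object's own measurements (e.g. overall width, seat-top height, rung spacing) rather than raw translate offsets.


A fence section. Two 97×97 mm posts, 1077 mm tall, stand on the floor with a clear span of 1630 mm between their inner faces. Two horizontal rails of 97×79 mm section span the gap between the posts with their undersides at z = 158 mm and z = 916 mm, flush with the posts' −y face. 11 pickets, each 60 mm wide, 16 mm thick and 1036 mm tall, are fixed to the +y face of the rails with their bottoms at z = 59 mm, spaced across the span with a 80 mm gap after the −x post and between neighbouring pickets, with 90 mm left before the +x post.


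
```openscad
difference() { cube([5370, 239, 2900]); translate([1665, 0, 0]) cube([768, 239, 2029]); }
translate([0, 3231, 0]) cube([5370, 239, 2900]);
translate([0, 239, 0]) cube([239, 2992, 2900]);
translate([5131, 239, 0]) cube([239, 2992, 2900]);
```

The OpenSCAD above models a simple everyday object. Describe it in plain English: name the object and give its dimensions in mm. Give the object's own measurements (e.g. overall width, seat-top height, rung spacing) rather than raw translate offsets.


A single room: four walls, each 2900 mm tall and 239 mm thick, enclosing an outside footprint 5370×3470 mm (x × y), no floor or roof. The front and back walls (−y and +y sides) run the full x-width; the side walls fit between their inner faces. A door opening 768 mm wide and 2029 mm tall is cut through the front wall from the floor up, its −x edge 1665 mm from the wall's −x end.


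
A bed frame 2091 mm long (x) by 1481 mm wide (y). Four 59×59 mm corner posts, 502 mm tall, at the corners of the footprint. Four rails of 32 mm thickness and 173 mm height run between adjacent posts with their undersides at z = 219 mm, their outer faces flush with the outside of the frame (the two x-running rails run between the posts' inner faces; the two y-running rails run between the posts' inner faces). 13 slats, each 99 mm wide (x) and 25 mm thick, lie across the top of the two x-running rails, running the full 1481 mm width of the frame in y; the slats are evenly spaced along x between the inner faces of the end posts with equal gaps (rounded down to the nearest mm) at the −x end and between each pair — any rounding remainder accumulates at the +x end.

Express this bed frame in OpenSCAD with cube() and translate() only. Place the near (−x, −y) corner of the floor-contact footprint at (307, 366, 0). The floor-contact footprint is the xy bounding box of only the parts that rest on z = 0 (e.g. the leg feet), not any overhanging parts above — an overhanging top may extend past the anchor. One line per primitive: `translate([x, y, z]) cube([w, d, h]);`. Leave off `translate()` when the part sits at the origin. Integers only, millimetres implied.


translate([307, 366, 0]) cube([59, 59, 502]);
translate([307, 1788, 0]) cube([59, 59, 502]);
translate([2339, 366, 0]) cube([59, 59, 502]);
translate([2339, 1788, 0]) cube([59, 59, 502]);
translate([366, 366, 219]) cube([1973, 32, 173]);
translate([366, 1815, 219]) cube([1973, 32, 173]);
translate([307, 425, 219]) cube([32, 1363, 173]);
translate([2366, 425, 219]) cube([32, 1363, 173]);
translate([415, 366, 392]) cube([99, 1481, 25]);
translate([563, 366, 392]) cube([99, 1481, 25]);
translate([711, 366, 392]) cube([99, 1481, 25]);
translate([859, 366, 392]) cube([99, 1481, 25]);
translate([1007, 366, 392]) cube([99, 1481, 25]);
translate([1155, 366, 392]) cube([99, 1481, 25]);
translate([1303, 366, 392]) cube([99, 1481, 25]);
translate([1451, 366, 392]) cube([99, 1481, 25]);
translate([1599, 366, 392]) cube([99, 1481, 25]);
translate([1747, 366, 392]) cube([99, 1481, 25]);
translate([1895, 366, 392]) cube([99, 1481, 25]);
translate([2043, 366, 392]) cube([99, 1481, 25]);
translate([2191, 366, 392]) cube([99, 1481, 25]);
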